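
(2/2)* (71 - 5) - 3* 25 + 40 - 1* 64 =-33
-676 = -676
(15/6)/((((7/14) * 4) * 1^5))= 5/4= 1.25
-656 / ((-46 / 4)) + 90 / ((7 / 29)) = 69214 / 161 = 429.90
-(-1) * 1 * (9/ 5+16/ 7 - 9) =-172/ 35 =-4.91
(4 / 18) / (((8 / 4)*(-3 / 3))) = -1 / 9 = -0.11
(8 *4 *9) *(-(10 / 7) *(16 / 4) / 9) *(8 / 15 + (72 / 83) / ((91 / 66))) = -33716224 / 158613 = -212.57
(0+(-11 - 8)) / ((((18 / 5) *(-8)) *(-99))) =-95 / 14256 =-0.01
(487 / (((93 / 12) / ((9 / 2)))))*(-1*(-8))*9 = 631152 / 31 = 20359.74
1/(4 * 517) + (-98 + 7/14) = -97.50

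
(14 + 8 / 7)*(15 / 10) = 159 / 7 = 22.71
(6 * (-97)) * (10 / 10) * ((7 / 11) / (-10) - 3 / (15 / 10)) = 66057 / 55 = 1201.04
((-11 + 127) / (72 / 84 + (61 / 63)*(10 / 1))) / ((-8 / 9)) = -16443 / 1328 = -12.38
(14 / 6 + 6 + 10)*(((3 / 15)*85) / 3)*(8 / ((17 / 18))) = 880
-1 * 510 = -510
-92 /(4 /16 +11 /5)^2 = -36800 /2401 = -15.33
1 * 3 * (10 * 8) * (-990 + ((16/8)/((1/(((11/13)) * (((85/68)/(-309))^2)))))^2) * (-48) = 1952386457481892300/171189890001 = 11404800.00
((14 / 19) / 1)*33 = 462 / 19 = 24.32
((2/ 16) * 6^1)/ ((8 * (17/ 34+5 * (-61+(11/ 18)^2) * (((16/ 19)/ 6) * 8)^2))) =-789507/ 3214098416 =-0.00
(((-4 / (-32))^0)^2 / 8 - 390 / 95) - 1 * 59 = -9573 / 152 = -62.98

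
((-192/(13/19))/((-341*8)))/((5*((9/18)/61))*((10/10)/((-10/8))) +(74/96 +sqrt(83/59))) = -170232584832/1933004919989 +3909371904*sqrt(4897)/1933004919989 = 0.05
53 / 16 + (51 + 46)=1605 / 16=100.31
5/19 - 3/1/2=-1.24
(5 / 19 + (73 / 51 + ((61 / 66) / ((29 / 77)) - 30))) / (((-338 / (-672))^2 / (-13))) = 27337822848 / 20579299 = 1328.41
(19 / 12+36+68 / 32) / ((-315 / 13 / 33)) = -136279 / 2520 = -54.08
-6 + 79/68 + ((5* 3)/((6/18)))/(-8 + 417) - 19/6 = -658717/83436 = -7.89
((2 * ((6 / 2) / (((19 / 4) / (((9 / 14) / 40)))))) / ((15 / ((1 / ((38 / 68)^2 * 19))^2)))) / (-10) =-3006756 / 782137771625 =-0.00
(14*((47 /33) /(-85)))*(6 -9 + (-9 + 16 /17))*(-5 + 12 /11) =-5319272 /524535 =-10.14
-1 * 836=-836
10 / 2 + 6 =11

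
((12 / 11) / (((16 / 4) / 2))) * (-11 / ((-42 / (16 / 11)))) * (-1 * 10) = -2.08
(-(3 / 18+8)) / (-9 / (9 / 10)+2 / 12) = 49 / 59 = 0.83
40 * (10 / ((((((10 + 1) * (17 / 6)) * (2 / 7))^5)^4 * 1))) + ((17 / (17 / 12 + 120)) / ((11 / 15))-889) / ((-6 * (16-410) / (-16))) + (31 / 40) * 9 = 1223402346521774679359917555786484035586686397966297753 / 94175764565905260305096613555894134098589361201627480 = 12.99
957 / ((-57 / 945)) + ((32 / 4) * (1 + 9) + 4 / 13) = -3899079 / 247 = -15785.74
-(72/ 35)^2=-5184/ 1225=-4.23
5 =5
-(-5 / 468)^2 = -25 / 219024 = -0.00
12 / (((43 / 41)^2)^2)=9.92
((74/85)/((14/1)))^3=50653/210644875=0.00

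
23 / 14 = 1.64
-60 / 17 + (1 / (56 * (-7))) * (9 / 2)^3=-200553 / 53312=-3.76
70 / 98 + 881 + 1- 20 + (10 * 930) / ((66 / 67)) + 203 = 809010 / 77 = 10506.62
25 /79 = 0.32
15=15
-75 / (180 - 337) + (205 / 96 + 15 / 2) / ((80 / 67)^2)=27919801 / 3858432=7.24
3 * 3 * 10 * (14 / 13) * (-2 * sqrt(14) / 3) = -241.77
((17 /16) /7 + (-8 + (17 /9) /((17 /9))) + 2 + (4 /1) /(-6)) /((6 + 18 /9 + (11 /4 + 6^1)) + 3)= -1853 /6636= -0.28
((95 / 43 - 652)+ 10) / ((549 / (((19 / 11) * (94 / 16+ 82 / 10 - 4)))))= -313937 / 15480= -20.28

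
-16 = -16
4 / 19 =0.21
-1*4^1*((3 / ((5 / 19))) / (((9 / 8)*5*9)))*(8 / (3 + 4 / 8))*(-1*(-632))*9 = -6148096 / 525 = -11710.66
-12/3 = -4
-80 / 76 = -20 / 19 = -1.05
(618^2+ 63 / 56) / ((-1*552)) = -1018467 / 1472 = -691.89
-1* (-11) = 11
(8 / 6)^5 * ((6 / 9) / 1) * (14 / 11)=28672 / 8019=3.58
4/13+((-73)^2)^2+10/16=2953417161/104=28398241.93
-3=-3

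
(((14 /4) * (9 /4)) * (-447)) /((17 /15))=-3105.99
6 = 6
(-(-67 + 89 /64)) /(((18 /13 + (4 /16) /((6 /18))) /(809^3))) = 28902458866723 /1776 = 16273907019.55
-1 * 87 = -87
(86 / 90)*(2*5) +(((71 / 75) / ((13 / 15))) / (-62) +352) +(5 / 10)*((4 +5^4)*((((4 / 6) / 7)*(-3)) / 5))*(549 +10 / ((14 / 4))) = -16983428989 / 1777230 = -9556.12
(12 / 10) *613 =3678 / 5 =735.60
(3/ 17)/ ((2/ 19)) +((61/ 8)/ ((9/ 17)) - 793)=-950951/ 1224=-776.92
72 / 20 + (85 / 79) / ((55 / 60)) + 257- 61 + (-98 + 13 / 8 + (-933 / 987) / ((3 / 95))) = 2554741087 / 34308120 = 74.46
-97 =-97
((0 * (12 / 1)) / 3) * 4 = 0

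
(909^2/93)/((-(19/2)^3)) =-2203416/212629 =-10.36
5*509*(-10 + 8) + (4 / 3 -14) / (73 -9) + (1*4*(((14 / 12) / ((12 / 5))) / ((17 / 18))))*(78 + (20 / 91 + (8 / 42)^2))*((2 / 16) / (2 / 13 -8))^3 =-1481032796796877 / 290957764608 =-5090.20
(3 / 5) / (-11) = -3 / 55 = -0.05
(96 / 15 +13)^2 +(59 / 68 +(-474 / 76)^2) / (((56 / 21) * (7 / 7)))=480247489 / 1227400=391.27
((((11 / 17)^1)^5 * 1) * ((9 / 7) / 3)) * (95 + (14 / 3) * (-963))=-2125390047 / 9938999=-213.84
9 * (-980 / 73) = -8820 / 73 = -120.82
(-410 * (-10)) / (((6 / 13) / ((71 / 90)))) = 189215 / 27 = 7007.96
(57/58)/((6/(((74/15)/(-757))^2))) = 26011/3739144725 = 0.00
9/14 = 0.64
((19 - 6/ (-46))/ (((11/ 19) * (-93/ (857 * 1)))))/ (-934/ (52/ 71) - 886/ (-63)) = 0.24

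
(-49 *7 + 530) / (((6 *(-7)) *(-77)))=17 / 294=0.06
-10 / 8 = -5 / 4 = -1.25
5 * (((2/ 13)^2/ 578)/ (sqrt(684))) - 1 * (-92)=92.00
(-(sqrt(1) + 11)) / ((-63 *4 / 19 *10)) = 0.09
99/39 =33/13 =2.54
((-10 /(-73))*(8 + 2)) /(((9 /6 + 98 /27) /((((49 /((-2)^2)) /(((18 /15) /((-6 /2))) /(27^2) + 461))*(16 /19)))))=551124000 /92226585751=0.01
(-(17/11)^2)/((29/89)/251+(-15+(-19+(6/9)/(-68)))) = 0.07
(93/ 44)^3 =804357/ 85184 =9.44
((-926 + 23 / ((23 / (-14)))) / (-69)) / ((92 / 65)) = 15275 / 1587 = 9.63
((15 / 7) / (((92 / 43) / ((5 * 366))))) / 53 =590175 / 17066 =34.58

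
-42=-42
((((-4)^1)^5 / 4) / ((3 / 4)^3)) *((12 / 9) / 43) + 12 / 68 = -1103663 / 59211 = -18.64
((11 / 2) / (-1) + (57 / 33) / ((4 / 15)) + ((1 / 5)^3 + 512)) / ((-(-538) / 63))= 177749397 / 2959000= 60.07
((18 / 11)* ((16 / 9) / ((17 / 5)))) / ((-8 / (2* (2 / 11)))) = -80 / 2057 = -0.04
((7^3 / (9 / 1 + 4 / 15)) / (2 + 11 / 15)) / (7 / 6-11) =-463050 / 336241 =-1.38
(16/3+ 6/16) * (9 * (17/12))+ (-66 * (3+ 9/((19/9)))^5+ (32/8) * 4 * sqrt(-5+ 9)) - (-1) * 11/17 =-1796817398037925/1346997856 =-1333942.29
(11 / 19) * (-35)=-385 / 19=-20.26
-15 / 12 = -5 / 4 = -1.25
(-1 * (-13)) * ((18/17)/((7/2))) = 468/119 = 3.93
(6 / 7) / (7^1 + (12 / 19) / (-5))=570 / 4571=0.12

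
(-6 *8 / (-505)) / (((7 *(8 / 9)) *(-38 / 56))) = -216 / 9595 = -0.02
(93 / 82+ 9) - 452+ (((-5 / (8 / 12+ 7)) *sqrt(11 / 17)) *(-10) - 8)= -444.62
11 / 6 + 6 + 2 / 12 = 8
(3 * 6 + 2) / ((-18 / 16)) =-17.78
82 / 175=0.47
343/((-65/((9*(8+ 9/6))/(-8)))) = 58653/1040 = 56.40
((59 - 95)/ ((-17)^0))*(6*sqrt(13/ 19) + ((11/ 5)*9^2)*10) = -64152 - 216*sqrt(247)/ 19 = -64330.67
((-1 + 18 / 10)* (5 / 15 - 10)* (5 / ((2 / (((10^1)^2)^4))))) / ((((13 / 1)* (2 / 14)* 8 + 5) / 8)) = -324800000000 / 417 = -778896882.49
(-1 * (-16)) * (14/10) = 112/5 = 22.40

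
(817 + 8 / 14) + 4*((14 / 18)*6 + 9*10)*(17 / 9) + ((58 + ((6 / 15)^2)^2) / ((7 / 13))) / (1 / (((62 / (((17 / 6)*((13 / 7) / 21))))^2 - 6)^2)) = 350170365196665759765133 / 867016884825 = 403879522216.39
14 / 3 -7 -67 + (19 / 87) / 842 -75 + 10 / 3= -141.00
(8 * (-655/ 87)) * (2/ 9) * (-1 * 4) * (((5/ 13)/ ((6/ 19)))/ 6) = 10.87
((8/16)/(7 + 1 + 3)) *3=3/22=0.14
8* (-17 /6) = -68 /3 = -22.67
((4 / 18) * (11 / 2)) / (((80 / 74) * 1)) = 407 / 360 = 1.13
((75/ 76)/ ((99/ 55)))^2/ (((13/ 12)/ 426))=1109375/ 9386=118.19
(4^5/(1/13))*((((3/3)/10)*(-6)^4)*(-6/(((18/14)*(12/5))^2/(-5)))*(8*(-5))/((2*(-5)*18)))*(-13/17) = -423987200/459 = -923719.39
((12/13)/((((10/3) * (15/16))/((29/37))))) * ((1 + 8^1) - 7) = 0.46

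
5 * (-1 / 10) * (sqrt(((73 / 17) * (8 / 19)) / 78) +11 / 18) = -11 / 36-sqrt(919581) / 12597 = -0.38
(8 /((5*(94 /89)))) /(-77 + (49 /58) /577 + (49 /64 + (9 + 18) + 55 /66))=-1143734016 /36541340275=-0.03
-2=-2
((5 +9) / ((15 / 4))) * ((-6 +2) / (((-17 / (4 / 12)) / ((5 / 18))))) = 112 / 1377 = 0.08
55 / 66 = 5 / 6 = 0.83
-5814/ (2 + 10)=-969/ 2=-484.50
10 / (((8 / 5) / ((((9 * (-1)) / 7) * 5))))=-1125 / 28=-40.18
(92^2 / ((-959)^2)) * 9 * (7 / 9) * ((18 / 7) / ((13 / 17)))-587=-7015495727 / 11955853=-586.78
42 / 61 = 0.69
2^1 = 2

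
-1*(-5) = 5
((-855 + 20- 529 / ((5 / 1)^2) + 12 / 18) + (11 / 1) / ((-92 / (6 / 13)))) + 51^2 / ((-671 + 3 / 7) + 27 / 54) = -120531603877 / 140245950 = -859.43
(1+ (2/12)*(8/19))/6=61/342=0.18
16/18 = 8/9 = 0.89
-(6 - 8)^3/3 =8/3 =2.67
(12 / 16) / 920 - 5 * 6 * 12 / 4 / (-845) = 0.11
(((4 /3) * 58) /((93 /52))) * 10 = 120640 /279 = 432.40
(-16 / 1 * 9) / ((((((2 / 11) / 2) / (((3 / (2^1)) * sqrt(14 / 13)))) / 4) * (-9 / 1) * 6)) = 176 * sqrt(182) / 13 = 182.64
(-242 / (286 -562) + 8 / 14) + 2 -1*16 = -12125 / 966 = -12.55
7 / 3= 2.33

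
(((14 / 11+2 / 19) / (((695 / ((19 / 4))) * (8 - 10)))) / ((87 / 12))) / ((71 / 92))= -13248 / 15741055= -0.00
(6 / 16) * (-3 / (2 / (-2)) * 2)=9 / 4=2.25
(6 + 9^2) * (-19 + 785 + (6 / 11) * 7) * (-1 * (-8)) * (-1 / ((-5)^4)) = -5893728 / 6875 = -857.27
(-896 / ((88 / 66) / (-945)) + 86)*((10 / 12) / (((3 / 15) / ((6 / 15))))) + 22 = 3175696 / 3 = 1058565.33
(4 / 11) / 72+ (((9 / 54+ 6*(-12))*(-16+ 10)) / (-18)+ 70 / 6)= -12.27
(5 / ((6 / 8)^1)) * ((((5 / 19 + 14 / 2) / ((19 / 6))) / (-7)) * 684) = -198720 / 133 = -1494.14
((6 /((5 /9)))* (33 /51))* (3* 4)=7128 /85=83.86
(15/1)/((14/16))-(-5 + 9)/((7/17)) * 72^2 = -352392/7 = -50341.71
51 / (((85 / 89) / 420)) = 22428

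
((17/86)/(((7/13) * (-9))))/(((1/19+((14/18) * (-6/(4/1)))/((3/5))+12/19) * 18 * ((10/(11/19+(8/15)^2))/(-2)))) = -815711/2627052750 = -0.00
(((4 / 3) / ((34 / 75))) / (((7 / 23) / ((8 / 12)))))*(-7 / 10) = -230 / 51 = -4.51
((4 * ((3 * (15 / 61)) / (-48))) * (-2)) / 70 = 3 / 1708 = 0.00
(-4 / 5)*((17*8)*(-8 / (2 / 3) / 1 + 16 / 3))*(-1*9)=-6528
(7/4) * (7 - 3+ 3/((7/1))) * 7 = 217/4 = 54.25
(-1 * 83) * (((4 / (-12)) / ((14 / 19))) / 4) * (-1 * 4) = -37.55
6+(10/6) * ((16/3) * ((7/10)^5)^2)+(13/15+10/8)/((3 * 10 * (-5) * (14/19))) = 5452946027/875000000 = 6.23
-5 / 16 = -0.31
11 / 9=1.22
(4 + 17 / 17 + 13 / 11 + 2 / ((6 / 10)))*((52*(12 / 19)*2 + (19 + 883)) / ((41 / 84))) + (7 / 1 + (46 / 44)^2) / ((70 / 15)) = 99585376621 / 5278504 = 18866.21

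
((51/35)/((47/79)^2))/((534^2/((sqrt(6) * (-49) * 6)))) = -742679 * sqrt(6)/174974890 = -0.01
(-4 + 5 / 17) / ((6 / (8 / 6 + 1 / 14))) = -59 / 68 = -0.87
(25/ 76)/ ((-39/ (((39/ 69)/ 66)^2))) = -325/ 525385872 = -0.00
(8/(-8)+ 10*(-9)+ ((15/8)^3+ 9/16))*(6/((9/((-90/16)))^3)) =16098375/131072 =122.82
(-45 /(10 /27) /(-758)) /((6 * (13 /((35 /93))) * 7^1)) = 135 /1221896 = 0.00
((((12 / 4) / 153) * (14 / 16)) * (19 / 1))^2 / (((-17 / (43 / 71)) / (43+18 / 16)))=-268501331 / 1607376384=-0.17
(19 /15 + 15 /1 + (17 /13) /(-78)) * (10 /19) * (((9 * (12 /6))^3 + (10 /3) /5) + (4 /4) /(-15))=800884027 /16055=49883.78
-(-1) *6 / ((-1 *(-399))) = 2 / 133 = 0.02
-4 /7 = -0.57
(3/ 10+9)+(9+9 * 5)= 633/ 10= 63.30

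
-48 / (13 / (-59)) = 2832 / 13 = 217.85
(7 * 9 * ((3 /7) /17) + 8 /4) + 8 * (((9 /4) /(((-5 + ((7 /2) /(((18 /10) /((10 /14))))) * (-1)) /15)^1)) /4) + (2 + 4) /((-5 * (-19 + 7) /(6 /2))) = -6.68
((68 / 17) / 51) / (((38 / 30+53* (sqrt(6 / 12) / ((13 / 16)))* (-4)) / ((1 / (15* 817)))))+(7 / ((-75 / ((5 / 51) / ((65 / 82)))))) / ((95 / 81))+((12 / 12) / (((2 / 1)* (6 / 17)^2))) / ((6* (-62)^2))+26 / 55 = 14535007686769624840013 / 31389107842464382296000 - 440960* sqrt(2) / 17976896466799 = 0.46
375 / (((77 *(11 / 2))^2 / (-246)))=-369000 / 717409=-0.51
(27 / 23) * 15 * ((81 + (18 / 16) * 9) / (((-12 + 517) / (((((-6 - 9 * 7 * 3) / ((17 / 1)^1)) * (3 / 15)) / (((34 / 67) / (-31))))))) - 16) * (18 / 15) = 5270491881 / 26853880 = 196.27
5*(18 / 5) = 18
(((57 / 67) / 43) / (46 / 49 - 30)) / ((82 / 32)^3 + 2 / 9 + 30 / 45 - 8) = -6435072 / 91831601305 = -0.00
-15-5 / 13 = -200 / 13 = -15.38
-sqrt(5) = -2.24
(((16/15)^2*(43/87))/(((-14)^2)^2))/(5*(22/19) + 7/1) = 0.00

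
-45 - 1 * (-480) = 435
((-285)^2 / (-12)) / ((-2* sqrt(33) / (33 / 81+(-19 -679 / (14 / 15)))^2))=14649411777025* sqrt(33) / 256608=327949493.73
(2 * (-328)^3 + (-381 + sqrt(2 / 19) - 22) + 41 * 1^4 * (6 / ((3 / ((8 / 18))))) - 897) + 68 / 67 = -42557549024 / 603 + sqrt(38) / 19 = -70576366.22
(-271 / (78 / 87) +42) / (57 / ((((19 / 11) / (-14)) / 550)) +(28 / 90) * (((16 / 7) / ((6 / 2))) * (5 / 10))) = 913545 / 891890584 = 0.00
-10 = -10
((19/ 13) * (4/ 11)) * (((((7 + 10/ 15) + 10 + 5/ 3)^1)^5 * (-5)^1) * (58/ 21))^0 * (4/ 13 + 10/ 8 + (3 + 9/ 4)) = 6726/ 1859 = 3.62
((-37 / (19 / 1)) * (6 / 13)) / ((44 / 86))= -4773 / 2717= -1.76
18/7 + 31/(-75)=1133/525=2.16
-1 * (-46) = 46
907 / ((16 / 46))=20861 / 8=2607.62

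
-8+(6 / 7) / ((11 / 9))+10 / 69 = -38008 / 5313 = -7.15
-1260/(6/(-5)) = 1050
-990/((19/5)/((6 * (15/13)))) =-445500/247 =-1803.64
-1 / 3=-0.33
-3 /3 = -1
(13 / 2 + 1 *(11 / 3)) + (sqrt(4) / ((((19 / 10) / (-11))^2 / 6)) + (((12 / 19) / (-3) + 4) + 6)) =914425 / 2166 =422.17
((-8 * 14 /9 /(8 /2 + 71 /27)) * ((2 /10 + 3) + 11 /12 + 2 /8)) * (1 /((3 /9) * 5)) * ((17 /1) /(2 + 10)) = -31178 /4475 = -6.97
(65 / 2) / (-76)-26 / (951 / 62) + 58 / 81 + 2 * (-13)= -106965485 / 3902904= -27.41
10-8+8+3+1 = 14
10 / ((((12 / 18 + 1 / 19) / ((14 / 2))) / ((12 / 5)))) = 9576 / 41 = 233.56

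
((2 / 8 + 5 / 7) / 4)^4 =0.00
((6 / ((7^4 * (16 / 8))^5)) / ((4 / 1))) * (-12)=-9 / 1276676260761792016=-0.00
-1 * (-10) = 10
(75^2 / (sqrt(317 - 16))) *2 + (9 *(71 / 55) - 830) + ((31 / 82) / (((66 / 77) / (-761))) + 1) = -31200887 / 27060 + 11250 *sqrt(301) / 301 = -504.59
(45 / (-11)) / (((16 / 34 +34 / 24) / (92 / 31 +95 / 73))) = -9.25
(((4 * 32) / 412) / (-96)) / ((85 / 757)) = -757 / 26265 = -0.03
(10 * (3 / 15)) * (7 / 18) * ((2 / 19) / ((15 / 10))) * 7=196 / 513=0.38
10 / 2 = 5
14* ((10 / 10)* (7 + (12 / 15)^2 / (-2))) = 2338 / 25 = 93.52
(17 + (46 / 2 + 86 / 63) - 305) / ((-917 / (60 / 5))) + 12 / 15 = 409208 / 96285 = 4.25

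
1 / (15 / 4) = 4 / 15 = 0.27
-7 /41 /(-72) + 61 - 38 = 67903 /2952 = 23.00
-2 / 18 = -1 / 9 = -0.11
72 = 72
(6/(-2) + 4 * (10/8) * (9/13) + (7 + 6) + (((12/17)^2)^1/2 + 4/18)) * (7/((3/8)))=26382328/101439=260.08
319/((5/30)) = 1914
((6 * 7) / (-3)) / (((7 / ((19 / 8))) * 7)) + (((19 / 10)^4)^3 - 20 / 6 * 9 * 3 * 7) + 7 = 11127454433463127 / 7000000000000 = 1589.64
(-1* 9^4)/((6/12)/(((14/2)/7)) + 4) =-1458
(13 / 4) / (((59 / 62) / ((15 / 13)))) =465 / 118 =3.94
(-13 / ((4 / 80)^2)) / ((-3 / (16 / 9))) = 83200 / 27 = 3081.48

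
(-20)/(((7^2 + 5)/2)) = -20/27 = -0.74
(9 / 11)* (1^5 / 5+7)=324 / 55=5.89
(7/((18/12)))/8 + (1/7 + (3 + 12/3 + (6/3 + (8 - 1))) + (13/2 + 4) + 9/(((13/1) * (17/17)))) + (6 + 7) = 40.92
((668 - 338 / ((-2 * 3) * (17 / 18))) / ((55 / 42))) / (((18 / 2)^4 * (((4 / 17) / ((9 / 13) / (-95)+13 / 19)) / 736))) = 25492096 / 142155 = 179.33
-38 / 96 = -19 / 48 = -0.40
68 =68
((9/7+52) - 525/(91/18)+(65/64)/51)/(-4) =15011749/1188096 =12.64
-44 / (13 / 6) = -264 / 13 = -20.31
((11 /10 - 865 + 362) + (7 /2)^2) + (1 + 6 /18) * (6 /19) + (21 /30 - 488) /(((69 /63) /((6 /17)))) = -646.26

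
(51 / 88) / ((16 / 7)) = 357 / 1408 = 0.25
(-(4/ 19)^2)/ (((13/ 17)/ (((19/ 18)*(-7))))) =952/ 2223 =0.43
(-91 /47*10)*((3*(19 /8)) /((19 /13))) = -17745 /188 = -94.39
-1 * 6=-6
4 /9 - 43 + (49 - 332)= -2930 /9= -325.56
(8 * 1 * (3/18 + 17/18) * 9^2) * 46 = 33120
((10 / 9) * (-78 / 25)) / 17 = -52 / 255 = -0.20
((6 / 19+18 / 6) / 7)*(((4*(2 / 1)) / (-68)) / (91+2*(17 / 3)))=-54 / 99161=-0.00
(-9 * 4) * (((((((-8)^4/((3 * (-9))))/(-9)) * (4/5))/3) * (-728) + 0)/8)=5963776/405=14725.37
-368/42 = -184/21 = -8.76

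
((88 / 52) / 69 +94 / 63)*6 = 57136 / 6279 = 9.10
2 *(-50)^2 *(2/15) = 666.67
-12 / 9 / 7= -4 / 21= -0.19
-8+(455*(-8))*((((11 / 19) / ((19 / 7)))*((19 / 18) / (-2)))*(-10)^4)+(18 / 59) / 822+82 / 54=16991247425564 / 4146579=4097654.34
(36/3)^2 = 144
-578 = -578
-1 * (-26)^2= -676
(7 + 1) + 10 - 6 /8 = 69 /4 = 17.25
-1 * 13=-13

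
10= 10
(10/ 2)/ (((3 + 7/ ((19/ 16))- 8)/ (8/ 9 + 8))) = 7600/ 153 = 49.67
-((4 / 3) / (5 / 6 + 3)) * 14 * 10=-1120 / 23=-48.70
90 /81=10 /9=1.11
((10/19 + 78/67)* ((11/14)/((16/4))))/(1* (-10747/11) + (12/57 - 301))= -2959/11386382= -0.00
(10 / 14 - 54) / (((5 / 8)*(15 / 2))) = -5968 / 525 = -11.37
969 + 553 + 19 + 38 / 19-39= 1504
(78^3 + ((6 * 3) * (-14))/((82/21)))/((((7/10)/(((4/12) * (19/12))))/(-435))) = -44663109525/287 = -155620590.68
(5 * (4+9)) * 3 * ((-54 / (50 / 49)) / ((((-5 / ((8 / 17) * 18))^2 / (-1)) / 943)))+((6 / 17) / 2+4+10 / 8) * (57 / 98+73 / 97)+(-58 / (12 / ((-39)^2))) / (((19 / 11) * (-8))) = 1457843522130993147 / 52197446000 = 27929403.33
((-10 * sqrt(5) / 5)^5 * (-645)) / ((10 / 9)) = 464400 * sqrt(5) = 1038429.97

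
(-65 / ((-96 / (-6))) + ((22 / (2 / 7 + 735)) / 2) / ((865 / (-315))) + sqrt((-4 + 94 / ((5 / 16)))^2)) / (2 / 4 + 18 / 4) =20852615509 / 356172400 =58.55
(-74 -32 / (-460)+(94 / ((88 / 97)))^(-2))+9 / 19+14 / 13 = -72.38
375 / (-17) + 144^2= 352137 / 17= 20713.94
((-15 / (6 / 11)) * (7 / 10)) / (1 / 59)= -4543 / 4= -1135.75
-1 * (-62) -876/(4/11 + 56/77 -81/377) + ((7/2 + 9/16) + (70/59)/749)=-114232007181/122320688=-933.87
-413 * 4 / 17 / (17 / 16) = -91.46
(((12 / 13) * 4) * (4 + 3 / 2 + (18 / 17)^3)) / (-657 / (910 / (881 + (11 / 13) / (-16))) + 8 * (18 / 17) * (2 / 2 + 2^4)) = -7653551360 / 152516533719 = -0.05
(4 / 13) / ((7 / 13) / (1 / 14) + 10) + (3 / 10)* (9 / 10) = 1639 / 5700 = 0.29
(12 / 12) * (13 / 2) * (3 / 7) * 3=117 / 14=8.36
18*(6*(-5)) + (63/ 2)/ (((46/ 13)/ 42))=-7641/ 46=-166.11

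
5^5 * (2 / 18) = 3125 / 9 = 347.22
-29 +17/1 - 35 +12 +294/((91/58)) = 1981/13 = 152.38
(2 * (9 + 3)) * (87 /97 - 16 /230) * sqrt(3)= 221496 * sqrt(3) /11155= 34.39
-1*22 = -22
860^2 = 739600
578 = 578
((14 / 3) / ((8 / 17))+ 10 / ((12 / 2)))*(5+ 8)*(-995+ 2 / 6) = -1348022 / 9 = -149780.22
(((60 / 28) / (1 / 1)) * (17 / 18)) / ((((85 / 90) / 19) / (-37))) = -10545 / 7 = -1506.43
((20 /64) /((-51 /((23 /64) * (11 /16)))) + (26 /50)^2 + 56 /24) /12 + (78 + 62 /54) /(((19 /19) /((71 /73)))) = 105948161932549 /1372446720000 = 77.20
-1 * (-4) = 4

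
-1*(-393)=393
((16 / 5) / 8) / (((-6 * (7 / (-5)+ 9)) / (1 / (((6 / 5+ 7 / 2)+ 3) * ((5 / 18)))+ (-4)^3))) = 2446 / 4389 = 0.56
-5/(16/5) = -25/16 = -1.56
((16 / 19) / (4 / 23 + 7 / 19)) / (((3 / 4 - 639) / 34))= -2176 / 26307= -0.08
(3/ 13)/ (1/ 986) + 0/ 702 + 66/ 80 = 118749/ 520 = 228.36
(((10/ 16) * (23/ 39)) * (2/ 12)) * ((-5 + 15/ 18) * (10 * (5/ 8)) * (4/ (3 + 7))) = -14375/ 22464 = -0.64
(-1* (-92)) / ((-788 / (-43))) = 989 / 197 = 5.02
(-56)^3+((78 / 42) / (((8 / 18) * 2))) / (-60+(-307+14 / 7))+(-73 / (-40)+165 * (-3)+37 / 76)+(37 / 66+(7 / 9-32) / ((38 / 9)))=-176115.53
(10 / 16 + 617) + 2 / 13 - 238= 39497 / 104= 379.78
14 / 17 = 0.82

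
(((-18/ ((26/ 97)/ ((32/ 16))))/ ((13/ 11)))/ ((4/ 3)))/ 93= -9603/ 10478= -0.92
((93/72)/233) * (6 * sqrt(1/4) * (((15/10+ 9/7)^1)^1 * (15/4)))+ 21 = 2210199/104384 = 21.17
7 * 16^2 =1792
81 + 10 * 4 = 121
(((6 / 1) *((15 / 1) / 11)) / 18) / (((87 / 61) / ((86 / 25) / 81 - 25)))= -3082879 / 387585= -7.95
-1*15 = -15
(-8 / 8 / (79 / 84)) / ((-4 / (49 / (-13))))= -1029 / 1027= -1.00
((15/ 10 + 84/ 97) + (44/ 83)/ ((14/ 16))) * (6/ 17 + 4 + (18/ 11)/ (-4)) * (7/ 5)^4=6778727179/ 150553700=45.03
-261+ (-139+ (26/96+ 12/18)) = -6385/16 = -399.06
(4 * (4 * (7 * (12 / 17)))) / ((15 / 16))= 7168 / 85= 84.33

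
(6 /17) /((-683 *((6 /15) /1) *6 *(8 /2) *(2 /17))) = -5 /10928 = -0.00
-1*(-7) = 7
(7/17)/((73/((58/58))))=7/1241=0.01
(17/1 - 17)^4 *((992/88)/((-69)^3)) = 0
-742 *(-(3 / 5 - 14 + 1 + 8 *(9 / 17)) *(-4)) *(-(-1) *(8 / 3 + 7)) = 59733968 / 255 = 234250.85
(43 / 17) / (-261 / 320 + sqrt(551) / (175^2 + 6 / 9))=-116153431855040 / 37454383868173- 404552806400 * sqrt(551) / 3258531396531051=-3.10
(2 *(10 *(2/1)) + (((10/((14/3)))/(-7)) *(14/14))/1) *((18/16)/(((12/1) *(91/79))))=460965/142688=3.23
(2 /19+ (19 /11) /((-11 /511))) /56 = -184229 /128744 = -1.43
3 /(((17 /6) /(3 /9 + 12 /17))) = 318 /289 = 1.10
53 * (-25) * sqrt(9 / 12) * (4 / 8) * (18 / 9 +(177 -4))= -231875 * sqrt(3) / 4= -100404.82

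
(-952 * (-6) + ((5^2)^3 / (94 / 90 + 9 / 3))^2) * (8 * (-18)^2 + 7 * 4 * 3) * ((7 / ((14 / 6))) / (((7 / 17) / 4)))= 1164412115821.87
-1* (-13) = 13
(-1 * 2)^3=-8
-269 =-269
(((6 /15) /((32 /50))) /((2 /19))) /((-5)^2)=19 /80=0.24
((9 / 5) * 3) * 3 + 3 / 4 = 339 / 20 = 16.95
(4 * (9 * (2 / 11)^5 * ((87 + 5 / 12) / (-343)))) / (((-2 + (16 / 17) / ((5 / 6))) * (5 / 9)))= 7703856 / 2043898241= 0.00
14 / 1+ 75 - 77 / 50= 4373 / 50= 87.46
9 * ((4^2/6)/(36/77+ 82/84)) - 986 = -646574/667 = -969.38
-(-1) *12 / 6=2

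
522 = 522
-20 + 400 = 380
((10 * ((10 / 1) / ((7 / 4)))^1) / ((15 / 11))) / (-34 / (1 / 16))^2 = 55 / 388416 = 0.00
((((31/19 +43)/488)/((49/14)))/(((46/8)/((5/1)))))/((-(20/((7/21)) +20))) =-0.00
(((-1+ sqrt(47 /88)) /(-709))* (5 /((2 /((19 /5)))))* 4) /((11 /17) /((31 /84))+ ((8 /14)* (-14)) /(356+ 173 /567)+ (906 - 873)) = 4045752650 /2621667458727 - 2022876325* sqrt(1034) /57676684091994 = 0.00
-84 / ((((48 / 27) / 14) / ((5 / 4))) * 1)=-6615 / 8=-826.88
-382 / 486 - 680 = -165431 / 243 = -680.79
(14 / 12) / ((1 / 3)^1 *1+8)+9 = 457 / 50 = 9.14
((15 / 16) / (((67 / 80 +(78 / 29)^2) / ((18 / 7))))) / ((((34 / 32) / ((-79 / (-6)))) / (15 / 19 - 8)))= -32767714800 / 1227874487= -26.69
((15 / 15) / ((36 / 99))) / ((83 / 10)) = 55 / 166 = 0.33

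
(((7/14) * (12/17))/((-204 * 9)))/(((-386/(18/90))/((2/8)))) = 0.00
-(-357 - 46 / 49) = 17539 / 49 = 357.94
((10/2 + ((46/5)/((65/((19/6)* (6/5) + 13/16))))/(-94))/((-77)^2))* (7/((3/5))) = 554683/56456400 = 0.01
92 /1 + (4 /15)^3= 310564 /3375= 92.02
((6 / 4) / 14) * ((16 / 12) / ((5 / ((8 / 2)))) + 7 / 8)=233 / 1120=0.21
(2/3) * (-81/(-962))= 27/481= 0.06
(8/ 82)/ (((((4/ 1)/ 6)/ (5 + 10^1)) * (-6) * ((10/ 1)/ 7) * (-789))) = 7/ 21566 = 0.00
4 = 4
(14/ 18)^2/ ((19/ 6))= 98/ 513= 0.19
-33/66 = -1/2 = -0.50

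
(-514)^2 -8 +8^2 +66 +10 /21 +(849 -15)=5568202 /21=265152.48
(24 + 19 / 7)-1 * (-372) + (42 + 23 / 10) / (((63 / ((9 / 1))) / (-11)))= 3291 / 10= 329.10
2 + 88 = 90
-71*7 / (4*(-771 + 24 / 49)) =0.16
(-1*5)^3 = -125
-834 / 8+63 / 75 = -10341 / 100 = -103.41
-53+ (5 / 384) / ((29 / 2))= -295099 / 5568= -53.00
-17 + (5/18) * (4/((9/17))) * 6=-119/27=-4.41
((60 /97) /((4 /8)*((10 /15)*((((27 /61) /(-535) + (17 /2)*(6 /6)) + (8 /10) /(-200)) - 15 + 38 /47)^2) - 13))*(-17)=4499501425697812500 /934516572143197727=4.81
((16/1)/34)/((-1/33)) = -264/17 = -15.53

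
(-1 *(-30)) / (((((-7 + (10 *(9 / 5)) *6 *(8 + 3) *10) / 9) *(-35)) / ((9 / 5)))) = -486 / 415555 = -0.00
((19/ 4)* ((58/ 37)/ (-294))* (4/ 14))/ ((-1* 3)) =551/ 228438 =0.00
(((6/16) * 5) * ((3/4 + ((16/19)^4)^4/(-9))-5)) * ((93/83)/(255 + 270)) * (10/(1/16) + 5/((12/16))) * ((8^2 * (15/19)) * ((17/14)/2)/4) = -2912025669234780263261654875/133732400103664742941283478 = -21.78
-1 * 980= -980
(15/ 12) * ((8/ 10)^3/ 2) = 8/ 25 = 0.32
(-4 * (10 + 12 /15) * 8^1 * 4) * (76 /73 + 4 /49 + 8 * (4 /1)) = -163786752 /3577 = -45788.86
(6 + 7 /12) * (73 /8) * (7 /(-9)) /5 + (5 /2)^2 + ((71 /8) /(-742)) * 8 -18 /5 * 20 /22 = -113943769 /17629920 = -6.46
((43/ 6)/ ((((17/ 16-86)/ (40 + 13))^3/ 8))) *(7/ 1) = -734199431168/ 7529733837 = -97.51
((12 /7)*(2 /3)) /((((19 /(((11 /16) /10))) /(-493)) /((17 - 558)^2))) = -1587209063 /2660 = -596695.14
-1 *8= -8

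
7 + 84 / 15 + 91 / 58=4109 / 290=14.17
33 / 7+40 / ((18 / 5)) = 997 / 63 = 15.83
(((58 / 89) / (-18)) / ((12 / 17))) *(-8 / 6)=493 / 7209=0.07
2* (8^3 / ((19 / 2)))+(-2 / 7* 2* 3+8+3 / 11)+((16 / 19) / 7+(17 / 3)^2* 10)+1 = 436.58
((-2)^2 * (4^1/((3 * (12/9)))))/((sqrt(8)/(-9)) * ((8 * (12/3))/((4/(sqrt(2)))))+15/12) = -144/83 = -1.73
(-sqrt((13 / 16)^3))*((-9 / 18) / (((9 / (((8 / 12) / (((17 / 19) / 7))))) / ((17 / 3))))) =1729*sqrt(13) / 5184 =1.20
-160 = -160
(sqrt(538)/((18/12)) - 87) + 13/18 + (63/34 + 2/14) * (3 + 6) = -73166/1071 + 2 * sqrt(538)/3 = -52.85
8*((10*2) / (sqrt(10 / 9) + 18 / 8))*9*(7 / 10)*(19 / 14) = 443232 / 569 - 65664*sqrt(10) / 569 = 414.03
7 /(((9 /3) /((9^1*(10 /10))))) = 21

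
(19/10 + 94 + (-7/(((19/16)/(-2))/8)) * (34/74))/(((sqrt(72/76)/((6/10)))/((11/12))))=10766987 * sqrt(38)/843600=78.68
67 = 67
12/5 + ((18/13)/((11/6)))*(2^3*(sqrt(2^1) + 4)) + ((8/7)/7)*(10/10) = 864*sqrt(2)/143 + 936524/35035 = 35.28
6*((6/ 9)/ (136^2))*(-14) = -7/ 2312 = -0.00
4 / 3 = 1.33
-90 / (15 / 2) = -12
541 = 541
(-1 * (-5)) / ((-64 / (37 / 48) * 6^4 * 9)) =-185 / 35831808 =-0.00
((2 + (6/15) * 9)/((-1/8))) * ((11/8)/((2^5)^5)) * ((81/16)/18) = -693/1342177280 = -0.00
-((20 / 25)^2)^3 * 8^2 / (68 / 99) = -6488064 / 265625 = -24.43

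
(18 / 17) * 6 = 108 / 17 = 6.35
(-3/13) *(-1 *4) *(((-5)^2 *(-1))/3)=-7.69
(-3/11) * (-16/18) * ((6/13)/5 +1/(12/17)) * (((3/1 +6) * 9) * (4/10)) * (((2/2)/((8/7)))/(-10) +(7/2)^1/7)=31779/6500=4.89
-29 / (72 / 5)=-145 / 72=-2.01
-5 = -5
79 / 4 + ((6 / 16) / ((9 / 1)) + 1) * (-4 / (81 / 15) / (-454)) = 726349 / 36774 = 19.75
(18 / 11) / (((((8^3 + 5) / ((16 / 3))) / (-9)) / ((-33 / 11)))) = 2592 / 5687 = 0.46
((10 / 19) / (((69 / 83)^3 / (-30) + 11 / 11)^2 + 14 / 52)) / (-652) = -1062556213449250 / 1620747670667033379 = -0.00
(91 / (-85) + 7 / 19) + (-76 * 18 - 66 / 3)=-2245984 / 1615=-1390.70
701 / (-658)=-701 / 658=-1.07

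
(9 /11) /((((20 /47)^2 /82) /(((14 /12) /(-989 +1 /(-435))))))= -165469563 /378590080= -0.44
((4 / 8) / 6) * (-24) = -2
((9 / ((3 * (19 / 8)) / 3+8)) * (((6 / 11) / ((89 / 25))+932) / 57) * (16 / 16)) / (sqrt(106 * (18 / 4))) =7300624 * sqrt(53) / 81825799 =0.65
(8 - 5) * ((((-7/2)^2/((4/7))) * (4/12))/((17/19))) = 6517/272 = 23.96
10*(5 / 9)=5.56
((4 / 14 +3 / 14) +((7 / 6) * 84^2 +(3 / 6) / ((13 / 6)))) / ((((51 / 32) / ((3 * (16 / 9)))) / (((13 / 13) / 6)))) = 27398528 / 5967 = 4591.68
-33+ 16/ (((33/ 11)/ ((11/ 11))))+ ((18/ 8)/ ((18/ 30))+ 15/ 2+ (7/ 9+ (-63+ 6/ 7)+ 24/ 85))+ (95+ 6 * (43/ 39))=6715339/ 278460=24.12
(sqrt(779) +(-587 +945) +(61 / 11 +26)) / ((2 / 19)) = 3965.83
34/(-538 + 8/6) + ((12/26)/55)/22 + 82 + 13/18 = 376806653/4558554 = 82.66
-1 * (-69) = 69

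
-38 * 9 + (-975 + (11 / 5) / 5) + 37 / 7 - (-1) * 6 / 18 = -688244 / 525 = -1310.94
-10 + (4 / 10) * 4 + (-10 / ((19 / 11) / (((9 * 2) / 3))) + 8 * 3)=-1818 / 95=-19.14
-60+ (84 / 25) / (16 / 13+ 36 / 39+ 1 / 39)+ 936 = 1864776 / 2125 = 877.54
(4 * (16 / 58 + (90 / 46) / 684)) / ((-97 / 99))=-1398771 / 1229281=-1.14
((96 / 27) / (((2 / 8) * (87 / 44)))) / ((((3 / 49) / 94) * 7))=3705856 / 2349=1577.63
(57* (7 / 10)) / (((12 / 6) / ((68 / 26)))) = 6783 / 130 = 52.18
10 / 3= 3.33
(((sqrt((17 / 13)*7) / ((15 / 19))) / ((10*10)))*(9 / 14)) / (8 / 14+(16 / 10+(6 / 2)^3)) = 57*sqrt(1547) / 2654600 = 0.00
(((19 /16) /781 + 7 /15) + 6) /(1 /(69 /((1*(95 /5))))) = 27885131 /1187120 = 23.49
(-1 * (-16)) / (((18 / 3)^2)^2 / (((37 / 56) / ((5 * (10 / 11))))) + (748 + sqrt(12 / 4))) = 25613232832 / 15470344934749-2650384 * sqrt(3) / 15470344934749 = 0.00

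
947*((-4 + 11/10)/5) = -27463/50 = -549.26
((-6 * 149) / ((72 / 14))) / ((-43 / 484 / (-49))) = -12367894 / 129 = -95875.15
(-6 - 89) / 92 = -1.03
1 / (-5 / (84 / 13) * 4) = -21 / 65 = -0.32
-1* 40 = -40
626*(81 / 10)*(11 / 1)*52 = 14501916 / 5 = 2900383.20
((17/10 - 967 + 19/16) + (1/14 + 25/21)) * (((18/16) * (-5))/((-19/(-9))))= 43674903/17024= 2565.49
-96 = -96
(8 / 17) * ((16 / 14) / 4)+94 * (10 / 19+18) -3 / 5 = 19682097 / 11305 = 1741.01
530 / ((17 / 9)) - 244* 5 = -15970 / 17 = -939.41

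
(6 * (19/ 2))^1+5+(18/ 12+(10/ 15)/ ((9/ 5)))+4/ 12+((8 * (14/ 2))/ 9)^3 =444841/ 1458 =305.10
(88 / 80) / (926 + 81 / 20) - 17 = -28745 / 1691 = -17.00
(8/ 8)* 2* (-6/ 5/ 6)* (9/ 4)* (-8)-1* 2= 26/ 5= 5.20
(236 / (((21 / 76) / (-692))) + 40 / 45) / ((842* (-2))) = 9308770 / 26523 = 350.97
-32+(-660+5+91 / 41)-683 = -56079 / 41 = -1367.78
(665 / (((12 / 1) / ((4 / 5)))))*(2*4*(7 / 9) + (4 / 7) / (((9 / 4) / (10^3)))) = 103816 / 9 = 11535.11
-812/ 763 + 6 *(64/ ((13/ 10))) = 417052/ 1417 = 294.32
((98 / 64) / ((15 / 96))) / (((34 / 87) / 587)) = 2502381 / 170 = 14719.89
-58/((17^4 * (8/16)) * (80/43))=-0.00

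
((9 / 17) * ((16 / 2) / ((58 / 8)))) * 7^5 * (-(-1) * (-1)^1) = -4840416 / 493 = -9818.29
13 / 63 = 0.21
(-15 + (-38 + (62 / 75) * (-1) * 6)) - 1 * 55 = -2824 / 25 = -112.96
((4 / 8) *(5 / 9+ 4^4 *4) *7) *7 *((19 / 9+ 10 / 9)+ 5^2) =708423.25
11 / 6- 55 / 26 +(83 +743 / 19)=121.82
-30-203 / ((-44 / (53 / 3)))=6799 / 132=51.51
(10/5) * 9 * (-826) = -14868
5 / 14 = 0.36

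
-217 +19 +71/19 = -3691/19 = -194.26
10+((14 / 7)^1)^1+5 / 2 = 29 / 2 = 14.50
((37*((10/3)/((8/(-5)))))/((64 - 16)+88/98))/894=-45325/25704288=-0.00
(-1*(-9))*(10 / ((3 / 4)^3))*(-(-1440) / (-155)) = -61440 / 31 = -1981.94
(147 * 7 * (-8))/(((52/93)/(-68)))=13014792/13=1001137.85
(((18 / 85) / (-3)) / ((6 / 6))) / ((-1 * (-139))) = -0.00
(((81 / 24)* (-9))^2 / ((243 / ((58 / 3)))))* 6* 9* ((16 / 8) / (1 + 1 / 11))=232551 / 32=7267.22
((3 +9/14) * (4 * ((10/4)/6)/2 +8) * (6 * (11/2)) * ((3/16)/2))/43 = 2.32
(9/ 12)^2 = 9/ 16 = 0.56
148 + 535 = 683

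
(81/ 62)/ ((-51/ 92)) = -1242/ 527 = -2.36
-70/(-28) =5/2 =2.50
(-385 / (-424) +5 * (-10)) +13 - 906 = -399447 / 424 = -942.09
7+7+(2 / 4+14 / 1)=57 / 2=28.50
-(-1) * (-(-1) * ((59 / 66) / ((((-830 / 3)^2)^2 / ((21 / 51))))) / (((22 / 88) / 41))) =457191 / 44373530135000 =0.00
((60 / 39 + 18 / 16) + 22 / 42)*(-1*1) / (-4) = 6961 / 8736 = 0.80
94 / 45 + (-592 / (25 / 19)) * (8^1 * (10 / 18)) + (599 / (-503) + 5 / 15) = -9046816 / 4527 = -1998.41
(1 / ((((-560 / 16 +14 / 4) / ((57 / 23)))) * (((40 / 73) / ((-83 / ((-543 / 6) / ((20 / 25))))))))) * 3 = -230242 / 728525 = -0.32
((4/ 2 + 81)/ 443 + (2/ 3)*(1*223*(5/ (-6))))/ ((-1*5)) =493198/ 19935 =24.74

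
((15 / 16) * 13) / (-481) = -0.03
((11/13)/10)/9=11/1170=0.01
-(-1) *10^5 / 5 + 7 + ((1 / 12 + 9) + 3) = 20019.08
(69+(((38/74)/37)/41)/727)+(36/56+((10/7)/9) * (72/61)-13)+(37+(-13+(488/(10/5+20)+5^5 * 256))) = 306703107953958671/383329525502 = 800103.01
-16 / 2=-8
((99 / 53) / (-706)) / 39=-33 / 486434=-0.00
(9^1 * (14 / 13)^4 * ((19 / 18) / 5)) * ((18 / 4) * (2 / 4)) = 821142 / 142805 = 5.75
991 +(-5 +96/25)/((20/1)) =495471/500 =990.94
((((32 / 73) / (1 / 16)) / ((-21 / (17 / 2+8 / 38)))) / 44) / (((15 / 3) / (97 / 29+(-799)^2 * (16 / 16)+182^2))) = -58934862464 / 6636795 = -8880.02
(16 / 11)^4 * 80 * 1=5242880 / 14641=358.10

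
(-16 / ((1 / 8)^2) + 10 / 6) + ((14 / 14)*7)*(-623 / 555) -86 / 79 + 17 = -44471089 / 43845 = -1014.28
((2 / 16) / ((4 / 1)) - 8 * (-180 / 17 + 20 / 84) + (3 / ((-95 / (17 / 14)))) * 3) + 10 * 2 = 111477067 / 1085280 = 102.72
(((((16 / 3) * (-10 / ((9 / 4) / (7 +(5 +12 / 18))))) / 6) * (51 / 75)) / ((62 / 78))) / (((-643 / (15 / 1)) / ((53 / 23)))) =28486016 / 12378393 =2.30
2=2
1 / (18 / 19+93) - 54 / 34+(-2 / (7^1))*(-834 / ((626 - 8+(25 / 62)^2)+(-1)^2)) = -5067244816 / 4248408885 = -1.19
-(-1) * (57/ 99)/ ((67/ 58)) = 1102/ 2211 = 0.50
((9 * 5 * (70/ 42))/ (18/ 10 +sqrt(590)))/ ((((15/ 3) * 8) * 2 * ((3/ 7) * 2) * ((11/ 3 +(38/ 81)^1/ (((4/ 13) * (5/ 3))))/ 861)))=-183070125/ 290328848 +101705625 * sqrt(590)/ 290328848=7.88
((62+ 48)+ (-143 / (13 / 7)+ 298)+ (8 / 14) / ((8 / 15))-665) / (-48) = 4661 / 672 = 6.94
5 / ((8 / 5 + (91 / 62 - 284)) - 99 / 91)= -141050 / 7955789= -0.02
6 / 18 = 1 / 3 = 0.33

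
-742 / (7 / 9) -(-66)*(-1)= -1020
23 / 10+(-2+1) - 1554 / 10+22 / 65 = -19989 / 130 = -153.76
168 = 168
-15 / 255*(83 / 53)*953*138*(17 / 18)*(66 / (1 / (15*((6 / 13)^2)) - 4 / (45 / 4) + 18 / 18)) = -788767.23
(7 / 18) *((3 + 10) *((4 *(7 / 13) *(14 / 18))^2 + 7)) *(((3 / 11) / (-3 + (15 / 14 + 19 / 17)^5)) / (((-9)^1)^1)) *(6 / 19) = -717565472850948064 / 71496071550570316221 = -0.01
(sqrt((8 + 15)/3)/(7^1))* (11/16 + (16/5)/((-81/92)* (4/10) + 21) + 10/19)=0.54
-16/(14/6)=-48/7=-6.86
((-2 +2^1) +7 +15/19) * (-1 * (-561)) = 83028/19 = 4369.89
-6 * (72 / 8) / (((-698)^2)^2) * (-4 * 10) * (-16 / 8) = -270 / 14835483601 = -0.00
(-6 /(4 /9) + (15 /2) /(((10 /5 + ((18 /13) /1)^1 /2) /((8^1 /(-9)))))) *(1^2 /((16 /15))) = -3355 /224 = -14.98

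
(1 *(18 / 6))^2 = 9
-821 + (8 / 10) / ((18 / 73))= -36799 / 45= -817.76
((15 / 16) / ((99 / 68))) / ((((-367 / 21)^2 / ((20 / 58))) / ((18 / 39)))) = 187425 / 558555283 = 0.00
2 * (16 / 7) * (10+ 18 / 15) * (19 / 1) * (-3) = -14592 / 5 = -2918.40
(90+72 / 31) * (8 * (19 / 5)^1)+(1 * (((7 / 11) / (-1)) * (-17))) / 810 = 775216457 / 276210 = 2806.62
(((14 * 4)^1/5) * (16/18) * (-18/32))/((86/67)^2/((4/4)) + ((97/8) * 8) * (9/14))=-1759688/20112205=-0.09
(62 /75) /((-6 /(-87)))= 899 /75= 11.99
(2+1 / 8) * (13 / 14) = 221 / 112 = 1.97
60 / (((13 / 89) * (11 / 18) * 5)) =19224 / 143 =134.43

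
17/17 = 1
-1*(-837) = 837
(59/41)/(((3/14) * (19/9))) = 2478/779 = 3.18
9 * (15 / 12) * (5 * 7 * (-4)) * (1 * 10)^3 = -1575000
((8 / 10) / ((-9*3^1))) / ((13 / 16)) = -64 / 1755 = -0.04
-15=-15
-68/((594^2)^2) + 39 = 1213809118219/31123310724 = 39.00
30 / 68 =15 / 34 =0.44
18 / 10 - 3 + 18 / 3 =24 / 5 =4.80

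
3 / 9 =1 / 3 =0.33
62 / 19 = 3.26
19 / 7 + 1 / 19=368 / 133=2.77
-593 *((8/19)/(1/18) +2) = -107926/19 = -5680.32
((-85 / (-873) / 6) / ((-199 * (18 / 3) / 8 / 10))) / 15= -340 / 4690629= -0.00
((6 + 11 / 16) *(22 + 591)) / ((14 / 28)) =65591 / 8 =8198.88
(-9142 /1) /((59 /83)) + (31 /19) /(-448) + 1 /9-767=-61595333965 /4519872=-13627.67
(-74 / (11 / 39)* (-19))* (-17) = -932178 / 11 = -84743.45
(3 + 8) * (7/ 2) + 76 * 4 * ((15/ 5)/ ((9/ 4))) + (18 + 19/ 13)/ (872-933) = 443.51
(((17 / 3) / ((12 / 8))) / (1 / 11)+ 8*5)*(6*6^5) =3805056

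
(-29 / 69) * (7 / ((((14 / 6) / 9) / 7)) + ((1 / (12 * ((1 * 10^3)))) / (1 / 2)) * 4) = -79.44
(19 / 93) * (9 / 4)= 57 / 124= 0.46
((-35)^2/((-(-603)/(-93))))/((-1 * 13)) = 37975/2613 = 14.53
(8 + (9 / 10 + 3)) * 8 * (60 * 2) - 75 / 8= 91317 / 8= 11414.62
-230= -230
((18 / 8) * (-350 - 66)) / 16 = -117 / 2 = -58.50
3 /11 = 0.27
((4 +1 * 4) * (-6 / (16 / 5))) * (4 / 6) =-10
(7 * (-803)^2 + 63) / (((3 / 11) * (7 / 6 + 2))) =99301972 / 19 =5226419.58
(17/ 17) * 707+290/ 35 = 5007/ 7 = 715.29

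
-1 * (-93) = 93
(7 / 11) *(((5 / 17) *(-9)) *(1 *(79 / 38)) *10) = -124425 / 3553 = -35.02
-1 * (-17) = 17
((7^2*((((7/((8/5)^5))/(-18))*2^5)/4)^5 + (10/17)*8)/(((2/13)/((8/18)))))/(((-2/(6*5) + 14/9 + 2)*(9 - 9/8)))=11057117015861409402879941725/22894512792384087314720096256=0.48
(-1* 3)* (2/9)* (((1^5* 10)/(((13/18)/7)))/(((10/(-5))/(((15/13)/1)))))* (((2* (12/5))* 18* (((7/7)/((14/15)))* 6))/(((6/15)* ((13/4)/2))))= 31854.35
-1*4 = -4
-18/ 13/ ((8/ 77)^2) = -53361/ 416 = -128.27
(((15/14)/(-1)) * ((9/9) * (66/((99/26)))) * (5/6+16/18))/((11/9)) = -2015/77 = -26.17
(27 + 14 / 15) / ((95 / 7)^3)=143717 / 12860625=0.01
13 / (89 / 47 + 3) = 611 / 230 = 2.66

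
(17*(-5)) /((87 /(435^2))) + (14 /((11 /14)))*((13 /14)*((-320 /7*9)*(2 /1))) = -2183385 /11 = -198489.55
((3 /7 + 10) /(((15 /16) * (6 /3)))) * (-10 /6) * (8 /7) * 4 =-18688 /441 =-42.38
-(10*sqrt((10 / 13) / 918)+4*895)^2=-76475459300 / 5967 - 71600*sqrt(3315) / 1989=-12818472.71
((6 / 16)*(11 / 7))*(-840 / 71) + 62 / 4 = 1211 / 142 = 8.53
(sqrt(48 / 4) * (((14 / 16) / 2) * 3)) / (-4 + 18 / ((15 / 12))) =105 * sqrt(3) / 416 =0.44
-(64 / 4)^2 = -256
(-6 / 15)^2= 4 / 25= 0.16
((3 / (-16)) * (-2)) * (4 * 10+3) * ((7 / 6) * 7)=2107 / 16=131.69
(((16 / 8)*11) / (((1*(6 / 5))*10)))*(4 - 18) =-25.67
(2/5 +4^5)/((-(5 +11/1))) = -64.02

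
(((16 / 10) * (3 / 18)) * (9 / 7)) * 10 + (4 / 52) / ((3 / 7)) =985 / 273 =3.61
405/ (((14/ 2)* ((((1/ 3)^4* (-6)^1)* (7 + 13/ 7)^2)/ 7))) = -535815/ 7688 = -69.69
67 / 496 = 0.14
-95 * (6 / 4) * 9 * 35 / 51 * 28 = -418950 / 17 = -24644.12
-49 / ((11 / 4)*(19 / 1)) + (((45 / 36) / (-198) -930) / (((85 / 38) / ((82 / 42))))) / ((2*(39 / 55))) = -120117365591 / 209513304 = -573.32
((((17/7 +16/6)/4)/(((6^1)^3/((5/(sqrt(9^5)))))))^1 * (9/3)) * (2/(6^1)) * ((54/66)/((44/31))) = 16585/237105792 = 0.00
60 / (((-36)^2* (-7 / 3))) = -5 / 252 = -0.02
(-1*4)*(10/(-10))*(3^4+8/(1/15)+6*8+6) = 1020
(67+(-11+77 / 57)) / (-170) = -3269 / 9690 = -0.34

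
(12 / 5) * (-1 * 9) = -108 / 5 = -21.60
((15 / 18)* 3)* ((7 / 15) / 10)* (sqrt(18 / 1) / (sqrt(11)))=7* sqrt(22) / 220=0.15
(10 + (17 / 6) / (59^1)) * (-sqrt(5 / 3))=-3557 * sqrt(15) / 1062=-12.97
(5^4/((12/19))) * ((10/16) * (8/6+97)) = 17515625/288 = 60818.14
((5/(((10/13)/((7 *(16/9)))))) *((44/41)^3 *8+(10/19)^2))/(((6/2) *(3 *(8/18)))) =205.55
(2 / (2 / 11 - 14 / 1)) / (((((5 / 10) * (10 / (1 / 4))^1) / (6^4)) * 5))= -891 / 475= -1.88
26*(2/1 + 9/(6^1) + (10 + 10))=611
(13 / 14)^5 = 371293 / 537824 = 0.69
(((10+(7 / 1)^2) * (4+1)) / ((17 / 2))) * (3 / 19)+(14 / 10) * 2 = 13372 / 1615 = 8.28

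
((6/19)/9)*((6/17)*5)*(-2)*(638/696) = -110/969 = -0.11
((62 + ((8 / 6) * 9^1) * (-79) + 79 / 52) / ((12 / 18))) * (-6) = 413937 / 52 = 7960.33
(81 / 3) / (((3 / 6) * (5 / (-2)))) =-108 / 5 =-21.60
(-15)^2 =225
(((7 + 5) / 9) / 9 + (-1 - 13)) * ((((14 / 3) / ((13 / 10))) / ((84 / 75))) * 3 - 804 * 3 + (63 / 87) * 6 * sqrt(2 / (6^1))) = 11680394 / 351 - 5236 * sqrt(3) / 261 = 33242.73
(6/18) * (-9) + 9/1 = 6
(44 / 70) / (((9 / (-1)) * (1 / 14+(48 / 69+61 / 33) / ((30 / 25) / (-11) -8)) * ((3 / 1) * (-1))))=-112838 / 1174455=-0.10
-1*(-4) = 4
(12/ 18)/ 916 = 1/ 1374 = 0.00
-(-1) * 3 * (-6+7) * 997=2991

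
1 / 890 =0.00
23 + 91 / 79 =1908 / 79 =24.15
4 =4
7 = 7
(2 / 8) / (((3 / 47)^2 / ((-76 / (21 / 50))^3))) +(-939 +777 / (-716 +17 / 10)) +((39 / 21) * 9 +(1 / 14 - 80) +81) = -144303547313010419 / 396907938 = -363569315.44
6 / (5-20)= -2 / 5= -0.40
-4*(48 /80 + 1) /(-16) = 2 /5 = 0.40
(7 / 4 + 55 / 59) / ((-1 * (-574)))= 633 / 135464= 0.00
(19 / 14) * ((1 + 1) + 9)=209 / 14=14.93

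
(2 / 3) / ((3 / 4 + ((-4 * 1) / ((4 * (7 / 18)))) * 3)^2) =1568 / 114075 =0.01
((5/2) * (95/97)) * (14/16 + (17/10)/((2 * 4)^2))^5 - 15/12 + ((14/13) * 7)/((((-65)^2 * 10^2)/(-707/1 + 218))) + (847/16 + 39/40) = 495286502249917061899/9152961854832640000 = 54.11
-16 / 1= -16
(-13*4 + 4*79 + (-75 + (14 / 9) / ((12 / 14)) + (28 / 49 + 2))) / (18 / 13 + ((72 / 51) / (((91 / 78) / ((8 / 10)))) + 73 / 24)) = 323102000 / 9012663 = 35.85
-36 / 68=-0.53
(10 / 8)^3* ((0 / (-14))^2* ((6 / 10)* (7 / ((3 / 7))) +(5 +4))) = 0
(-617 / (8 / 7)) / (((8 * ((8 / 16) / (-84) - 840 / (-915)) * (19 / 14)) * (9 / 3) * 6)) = -3.03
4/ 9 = 0.44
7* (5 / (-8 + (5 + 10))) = 5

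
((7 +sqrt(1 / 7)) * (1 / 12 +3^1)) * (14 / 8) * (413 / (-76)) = -748769 / 3648 - 15281 * sqrt(7) / 3648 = -216.34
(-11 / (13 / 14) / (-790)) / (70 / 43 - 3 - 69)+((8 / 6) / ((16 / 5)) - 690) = -64290604991 / 93231060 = -689.58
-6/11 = -0.55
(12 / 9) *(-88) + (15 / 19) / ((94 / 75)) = -625297 / 5358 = -116.70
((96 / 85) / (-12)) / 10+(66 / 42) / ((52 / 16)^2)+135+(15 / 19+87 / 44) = 57964681923 / 420319900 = 137.91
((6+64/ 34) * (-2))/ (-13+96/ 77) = 20636/ 15385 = 1.34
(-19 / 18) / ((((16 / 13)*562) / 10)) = -1235 / 80928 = -0.02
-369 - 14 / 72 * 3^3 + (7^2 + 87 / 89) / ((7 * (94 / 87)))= -43059705 / 117124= -367.64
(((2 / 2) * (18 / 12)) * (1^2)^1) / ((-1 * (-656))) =3 / 1312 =0.00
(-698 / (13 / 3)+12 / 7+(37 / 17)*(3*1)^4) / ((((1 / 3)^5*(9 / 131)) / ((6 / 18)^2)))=10293849 / 1547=6654.07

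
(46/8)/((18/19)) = 437/72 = 6.07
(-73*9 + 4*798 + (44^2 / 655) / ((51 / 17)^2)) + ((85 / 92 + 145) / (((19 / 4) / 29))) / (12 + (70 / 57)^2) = 15479066971289 / 5950554480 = 2601.28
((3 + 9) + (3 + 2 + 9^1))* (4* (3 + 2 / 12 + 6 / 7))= 8788 / 21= 418.48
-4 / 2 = -2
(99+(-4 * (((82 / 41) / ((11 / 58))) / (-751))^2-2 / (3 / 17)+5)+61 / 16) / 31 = 316035940799 / 101547252048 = 3.11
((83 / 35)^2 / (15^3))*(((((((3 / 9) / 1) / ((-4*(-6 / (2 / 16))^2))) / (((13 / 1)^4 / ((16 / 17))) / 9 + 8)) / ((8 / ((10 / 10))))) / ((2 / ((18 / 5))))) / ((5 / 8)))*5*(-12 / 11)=6889 / 196744028250000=0.00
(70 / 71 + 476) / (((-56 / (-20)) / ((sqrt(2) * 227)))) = 2745565 * sqrt(2) / 71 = 54687.54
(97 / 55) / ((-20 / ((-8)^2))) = -1552 / 275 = -5.64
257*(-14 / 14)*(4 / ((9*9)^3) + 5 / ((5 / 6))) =-819483050 / 531441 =-1542.00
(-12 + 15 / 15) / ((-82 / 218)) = 1199 / 41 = 29.24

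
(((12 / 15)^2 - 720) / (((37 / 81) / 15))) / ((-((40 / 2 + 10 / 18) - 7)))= 19665504 / 11285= 1742.62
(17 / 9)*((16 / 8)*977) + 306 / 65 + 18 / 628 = 678849401 / 183690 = 3695.63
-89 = -89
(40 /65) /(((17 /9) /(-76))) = -5472 /221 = -24.76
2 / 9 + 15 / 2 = 139 / 18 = 7.72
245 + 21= 266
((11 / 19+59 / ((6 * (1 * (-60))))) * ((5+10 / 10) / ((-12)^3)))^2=8059921 / 3880584806400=0.00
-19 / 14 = -1.36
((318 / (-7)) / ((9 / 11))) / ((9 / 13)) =-15158 / 189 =-80.20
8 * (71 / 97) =568 / 97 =5.86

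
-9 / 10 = -0.90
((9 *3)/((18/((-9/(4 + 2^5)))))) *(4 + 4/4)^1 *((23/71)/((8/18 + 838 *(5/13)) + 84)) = -8073/5406224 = -0.00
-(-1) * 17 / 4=17 / 4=4.25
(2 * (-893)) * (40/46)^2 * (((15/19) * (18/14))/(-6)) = 846000/3703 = 228.46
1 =1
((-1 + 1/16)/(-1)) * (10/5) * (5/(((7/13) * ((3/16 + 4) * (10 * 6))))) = 0.07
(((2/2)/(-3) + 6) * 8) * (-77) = -10472/3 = -3490.67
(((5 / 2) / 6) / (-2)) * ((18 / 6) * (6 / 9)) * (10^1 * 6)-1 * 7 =-32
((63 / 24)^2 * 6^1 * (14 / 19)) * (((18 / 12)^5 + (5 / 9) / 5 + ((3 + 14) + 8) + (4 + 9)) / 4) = 13544727 / 38912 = 348.09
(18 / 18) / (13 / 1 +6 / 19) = 0.08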